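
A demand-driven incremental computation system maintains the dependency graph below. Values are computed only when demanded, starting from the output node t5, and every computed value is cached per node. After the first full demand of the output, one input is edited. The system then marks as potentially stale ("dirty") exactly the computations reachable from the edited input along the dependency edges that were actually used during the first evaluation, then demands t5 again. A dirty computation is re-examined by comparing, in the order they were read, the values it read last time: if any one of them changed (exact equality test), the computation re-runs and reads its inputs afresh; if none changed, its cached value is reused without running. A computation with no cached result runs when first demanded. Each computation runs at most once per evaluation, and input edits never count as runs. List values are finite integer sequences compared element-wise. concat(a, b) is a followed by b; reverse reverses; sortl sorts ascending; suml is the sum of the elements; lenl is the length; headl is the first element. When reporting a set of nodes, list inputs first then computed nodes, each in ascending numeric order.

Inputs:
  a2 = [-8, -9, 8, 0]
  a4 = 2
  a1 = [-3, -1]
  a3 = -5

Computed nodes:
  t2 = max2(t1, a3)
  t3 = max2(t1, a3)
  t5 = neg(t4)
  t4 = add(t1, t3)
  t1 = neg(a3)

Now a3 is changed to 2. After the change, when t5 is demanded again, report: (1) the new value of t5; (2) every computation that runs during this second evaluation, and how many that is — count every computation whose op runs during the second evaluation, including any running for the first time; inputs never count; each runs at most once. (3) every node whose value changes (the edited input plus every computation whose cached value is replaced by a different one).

First evaluation (everything demanded from the output):
  t1 = neg(-5) = 5
  t3 = max2(5, -5) = 5
  t4 = add(5, 5) = 10
  t5 = neg(10) = -10

Propagation after the edit:
  t1: runs — a3 -5->2; result -2.
  t3: runs — t1 5->-2; a3 -5->2; result 2.
  t4: runs — t1 5->-2; t3 5->2; result 0.
  t5: runs — t4 10->0; result 0.

New value of t5: 0.
Computations that run: t1, t3, t4, t5 — 4 in total.
Values that change: a3, t1, t3, t4, t5.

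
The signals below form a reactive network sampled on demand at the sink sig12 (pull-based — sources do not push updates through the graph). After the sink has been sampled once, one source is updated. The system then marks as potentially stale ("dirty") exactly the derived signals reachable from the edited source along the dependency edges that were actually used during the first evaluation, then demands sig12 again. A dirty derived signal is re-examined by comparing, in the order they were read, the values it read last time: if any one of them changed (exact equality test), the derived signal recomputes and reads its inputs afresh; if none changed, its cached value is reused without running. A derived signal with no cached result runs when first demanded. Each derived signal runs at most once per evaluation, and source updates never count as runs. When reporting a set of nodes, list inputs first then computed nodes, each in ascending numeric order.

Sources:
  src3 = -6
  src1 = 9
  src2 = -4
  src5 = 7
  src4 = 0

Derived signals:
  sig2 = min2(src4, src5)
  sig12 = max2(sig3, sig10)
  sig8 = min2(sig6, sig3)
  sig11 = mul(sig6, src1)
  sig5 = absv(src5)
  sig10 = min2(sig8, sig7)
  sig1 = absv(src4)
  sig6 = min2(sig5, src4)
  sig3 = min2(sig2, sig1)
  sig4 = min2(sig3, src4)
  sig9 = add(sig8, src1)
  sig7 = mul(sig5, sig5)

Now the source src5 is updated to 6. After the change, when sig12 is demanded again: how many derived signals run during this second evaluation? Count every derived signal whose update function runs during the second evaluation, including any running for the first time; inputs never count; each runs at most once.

Run set: sig2, sig5, sig6, sig7, sig10 (5 run).
The important point: at sig3 every value read last time is unchanged, so the dirty flag clears without a run.

Initial pass — values computed on the first demand:
  sig1 = absv(0) = 0
  sig2 = min2(0, 7) = 0
  sig3 = min2(0, 0) = 0
  sig5 = absv(7) = 7
  sig6 = min2(7, 0) = 0
  sig7 = mul(7, 7) = 49
  sig8 = min2(0, 0) = 0
  sig10 = min2(0, 49) = 0
  sig12 = max2(0, 0) = 0

Second demand — change propagation:
  sig2: re-runs because src5 7->6; new result 0 (unchanged).
  sig3: re-examined; everything it read last time is the same (sig2 unchanged, sig1 unchanged) — cache 0 kept, no run.
  sig5: re-runs because src5 7->6; new result 6.
  sig6: re-runs because sig5 7->6; new result 0 (unchanged).
  sig7: re-runs because sig5 7->6; sig5 7->6; new result 36.
  sig8: re-examined; everything it read last time is the same (sig6 unchanged, sig3 unchanged) — cache 0 kept, no run.
  sig10: re-runs because sig7 49->36; new result 0 (unchanged).
  sig12: re-examined; everything it read last time is the same (sig3 unchanged, sig10 unchanged) — cache 0 kept, no run.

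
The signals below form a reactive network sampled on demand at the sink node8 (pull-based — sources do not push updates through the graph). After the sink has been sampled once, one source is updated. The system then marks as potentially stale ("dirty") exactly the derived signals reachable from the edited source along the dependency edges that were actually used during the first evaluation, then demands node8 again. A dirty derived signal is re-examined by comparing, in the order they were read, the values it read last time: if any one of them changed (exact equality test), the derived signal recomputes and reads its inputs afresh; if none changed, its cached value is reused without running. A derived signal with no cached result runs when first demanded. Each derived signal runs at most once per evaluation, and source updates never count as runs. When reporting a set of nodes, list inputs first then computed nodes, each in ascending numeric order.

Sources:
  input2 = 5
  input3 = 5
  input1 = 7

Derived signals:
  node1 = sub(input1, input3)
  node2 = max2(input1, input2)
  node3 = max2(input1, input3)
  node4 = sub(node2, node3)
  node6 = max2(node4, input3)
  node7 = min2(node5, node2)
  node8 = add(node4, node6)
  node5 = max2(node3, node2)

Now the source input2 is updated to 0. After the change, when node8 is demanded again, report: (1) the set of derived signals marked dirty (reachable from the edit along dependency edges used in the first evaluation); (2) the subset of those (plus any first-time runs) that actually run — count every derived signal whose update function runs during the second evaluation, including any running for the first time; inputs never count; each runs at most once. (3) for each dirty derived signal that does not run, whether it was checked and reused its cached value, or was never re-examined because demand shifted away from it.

Initial pass — values computed on the first demand:
  node2 = max2(7, 5) = 7
  node3 = max2(7, 5) = 7
  node4 = sub(7, 7) = 0
  node6 = max2(0, 5) = 5
  node8 = add(0, 5) = 5

Second demand — change propagation:
  node2: re-runs because input2 5->0; new result 7 (unchanged).
  node4: re-examined; everything it read last time is the same (node2 unchanged, node3 unchanged) — cache 0 kept, no run.
  node6: re-examined; everything it read last time is the same (node4 unchanged, input3 unchanged) — cache 5 kept, no run.
  node8: re-examined; everything it read last time is the same (node4 unchanged, node6 unchanged) — cache 5 kept, no run.

The important point: node2 recomputes to an identical value, and the output ends up unchanged.

Dirty set: node2, node4, node6, node8.
Run set: node2 (1 run).
Re-examined without running (cache reused): node4, node6, node8.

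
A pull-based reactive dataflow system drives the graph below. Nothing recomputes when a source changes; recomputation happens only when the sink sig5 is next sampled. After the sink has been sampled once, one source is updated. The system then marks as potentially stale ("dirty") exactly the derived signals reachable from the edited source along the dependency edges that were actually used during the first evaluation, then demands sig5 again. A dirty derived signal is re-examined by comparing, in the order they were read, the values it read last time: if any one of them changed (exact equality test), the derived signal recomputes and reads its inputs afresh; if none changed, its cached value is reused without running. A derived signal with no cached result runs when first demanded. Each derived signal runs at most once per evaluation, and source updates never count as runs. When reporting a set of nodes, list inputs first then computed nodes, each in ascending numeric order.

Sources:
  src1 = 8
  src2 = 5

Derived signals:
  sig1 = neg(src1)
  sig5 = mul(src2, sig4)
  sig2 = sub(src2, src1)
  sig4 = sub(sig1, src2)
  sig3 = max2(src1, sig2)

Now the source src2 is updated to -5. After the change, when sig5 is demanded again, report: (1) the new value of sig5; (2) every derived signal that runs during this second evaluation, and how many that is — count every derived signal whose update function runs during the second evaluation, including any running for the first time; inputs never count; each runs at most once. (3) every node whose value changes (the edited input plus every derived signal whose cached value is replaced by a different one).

First evaluation (everything demanded from the output):
  sig1 = neg(8) = -8
  sig4 = sub(-8, 5) = -13
  sig5 = mul(5, -13) = -65

Propagation after the edit:
  sig4: runs — src2 5->-5; result -3.
  sig5: runs — src2 5->-5; sig4 -13->-3; result 15.

New value of sig5: 15.
Derived signals that run: sig4, sig5 — 2 in total.
Values that change: src2, sig4, sig5.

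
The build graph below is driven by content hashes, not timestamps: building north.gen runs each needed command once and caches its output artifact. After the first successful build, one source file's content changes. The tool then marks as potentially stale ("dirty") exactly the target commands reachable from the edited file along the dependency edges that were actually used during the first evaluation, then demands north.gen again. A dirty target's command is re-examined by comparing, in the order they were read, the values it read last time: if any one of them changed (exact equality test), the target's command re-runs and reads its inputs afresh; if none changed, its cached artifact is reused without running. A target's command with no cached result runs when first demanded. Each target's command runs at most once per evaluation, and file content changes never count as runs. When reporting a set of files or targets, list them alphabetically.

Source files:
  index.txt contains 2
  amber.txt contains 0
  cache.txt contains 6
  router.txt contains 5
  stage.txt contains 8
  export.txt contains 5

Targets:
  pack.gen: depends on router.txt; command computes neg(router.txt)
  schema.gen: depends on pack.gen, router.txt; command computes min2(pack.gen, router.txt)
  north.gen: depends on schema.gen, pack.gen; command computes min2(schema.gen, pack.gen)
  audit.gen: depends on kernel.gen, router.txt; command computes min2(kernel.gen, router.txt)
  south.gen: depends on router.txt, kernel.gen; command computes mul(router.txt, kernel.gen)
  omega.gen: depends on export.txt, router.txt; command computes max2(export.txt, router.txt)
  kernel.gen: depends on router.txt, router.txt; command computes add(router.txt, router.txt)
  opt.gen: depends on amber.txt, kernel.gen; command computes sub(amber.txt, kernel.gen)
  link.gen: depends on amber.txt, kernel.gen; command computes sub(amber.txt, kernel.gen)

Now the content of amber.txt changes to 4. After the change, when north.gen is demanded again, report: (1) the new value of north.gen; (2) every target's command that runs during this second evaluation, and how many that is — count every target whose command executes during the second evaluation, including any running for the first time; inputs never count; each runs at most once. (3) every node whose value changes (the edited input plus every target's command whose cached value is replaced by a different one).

north.gen now evaluates to -5.
Run set: none (0 run).
Changed values: amber.txt.
The important point: nothing the output needs ever reads amber.txt, so the edit is invisible to it.

Initial pass — values computed on the first demand:
  pack.gen = neg(5) = -5
  schema.gen = min2(-5, 5) = -5
  north.gen = min2(-5, -5) = -5

Second demand — change propagation:
  no demanded computation ever read amber.txt, so the edit dirties nothing and nothing runs.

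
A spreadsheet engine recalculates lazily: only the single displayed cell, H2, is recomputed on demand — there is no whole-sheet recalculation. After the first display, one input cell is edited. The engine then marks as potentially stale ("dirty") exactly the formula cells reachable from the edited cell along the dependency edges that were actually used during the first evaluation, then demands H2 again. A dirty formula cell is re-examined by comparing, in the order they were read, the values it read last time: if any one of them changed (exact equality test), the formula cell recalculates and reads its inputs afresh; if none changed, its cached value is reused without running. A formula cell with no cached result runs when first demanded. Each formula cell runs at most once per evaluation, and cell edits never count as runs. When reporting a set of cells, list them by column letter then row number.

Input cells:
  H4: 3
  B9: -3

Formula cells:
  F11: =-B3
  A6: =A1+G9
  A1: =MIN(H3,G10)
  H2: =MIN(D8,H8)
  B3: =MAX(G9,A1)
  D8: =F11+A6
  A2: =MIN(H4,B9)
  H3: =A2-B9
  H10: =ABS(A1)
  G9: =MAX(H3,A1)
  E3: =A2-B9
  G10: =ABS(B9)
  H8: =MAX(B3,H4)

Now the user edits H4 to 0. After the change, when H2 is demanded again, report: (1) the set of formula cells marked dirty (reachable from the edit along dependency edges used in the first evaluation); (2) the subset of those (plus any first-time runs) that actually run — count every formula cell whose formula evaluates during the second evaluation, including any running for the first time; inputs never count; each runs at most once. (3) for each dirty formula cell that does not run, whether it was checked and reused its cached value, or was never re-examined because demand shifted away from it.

First evaluation (everything demanded from the output):
  A2 = MIN(3, -3) = -3
  G10 = ABS(-3) = 3
  H3 = -3 - -3 = 0
  A1 = MIN(0, 3) = 0
  G9 = MAX(0, 0) = 0
  A6 = 0 + 0 = 0
  B3 = MAX(0, 0) = 0
  F11 = -(0) = 0
  D8 = 0 + 0 = 0
  H8 = MAX(0, 3) = 3
  H2 = MIN(0, 3) = 0

Propagation after the edit:
  A2: runs — H4 3->0; result -3 (same value as before).
  H3: checked — values it read are unchanged (A2 unchanged, B9 unchanged); reused cached 0 without running.
  A1: checked — values it read are unchanged (H3 unchanged, G10 unchanged); reused cached 0 without running.
  G9: checked — values it read are unchanged (H3 unchanged, A1 unchanged); reused cached 0 without running.
  A6: checked — values it read are unchanged (A1 unchanged, G9 unchanged); reused cached 0 without running.
  B3: checked — values it read are unchanged (G9 unchanged, A1 unchanged); reused cached 0 without running.
  F11: checked — values it read are unchanged (B3 unchanged); reused cached 0 without running.
  D8: checked — values it read are unchanged (F11 unchanged, A6 unchanged); reused cached 0 without running.
  H8: runs — H4 3->0; result 0.
  H2: runs — H8 3->0; result 0 (same value as before).

Key observation: the cutoff stops propagation at H3 — its inputs' values are unchanged, so it reuses its cache.

Marked dirty: A1, A2, A6, B3, D8, F11, G9, H2, H3, H8.
Formula cells that run: A2, H2, H8 — 3 in total.
Checked but reused from cache: A1, A6, B3, D8, F11, G9, H3.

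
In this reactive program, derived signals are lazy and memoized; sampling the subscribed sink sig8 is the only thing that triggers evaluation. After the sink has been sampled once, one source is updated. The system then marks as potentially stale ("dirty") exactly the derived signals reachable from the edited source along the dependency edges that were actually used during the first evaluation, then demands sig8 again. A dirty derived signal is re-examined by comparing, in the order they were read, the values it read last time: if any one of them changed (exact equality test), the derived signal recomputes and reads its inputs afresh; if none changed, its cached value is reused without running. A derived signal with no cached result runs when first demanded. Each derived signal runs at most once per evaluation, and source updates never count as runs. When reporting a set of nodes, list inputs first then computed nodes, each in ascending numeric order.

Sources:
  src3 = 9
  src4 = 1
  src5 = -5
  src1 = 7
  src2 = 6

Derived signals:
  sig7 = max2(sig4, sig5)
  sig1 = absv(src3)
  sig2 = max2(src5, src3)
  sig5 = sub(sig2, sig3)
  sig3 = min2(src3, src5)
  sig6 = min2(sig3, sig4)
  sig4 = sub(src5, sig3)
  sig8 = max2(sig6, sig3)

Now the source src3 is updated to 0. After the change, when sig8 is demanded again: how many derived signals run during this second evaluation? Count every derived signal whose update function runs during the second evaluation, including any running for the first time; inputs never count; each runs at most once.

First demand of the output computes:
  sig3 = min2(9, -5) = -5
  sig4 = sub(-5, -5) = 0
  sig6 = min2(-5, 0) = -5
  sig8 = max2(-5, -5) = -5

After the edit, cleaning proceeds:
  sig3: a read changed (src3 9->0) — executes, giving -5 — identical to its old value.
  sig4: dirty, but its reads are unchanged (src5 unchanged, sig3 unchanged); cached 0 stands.
  sig6: dirty, but its reads are unchanged (sig3 unchanged, sig4 unchanged); cached -5 stands.
  sig8: dirty, but its reads are unchanged (sig6 unchanged, sig3 unchanged); cached -5 stands.

Note the absorption at sig3: it re-runs yet its value is the same, leaving the output's value untouched.

1 derived signals run: sig3.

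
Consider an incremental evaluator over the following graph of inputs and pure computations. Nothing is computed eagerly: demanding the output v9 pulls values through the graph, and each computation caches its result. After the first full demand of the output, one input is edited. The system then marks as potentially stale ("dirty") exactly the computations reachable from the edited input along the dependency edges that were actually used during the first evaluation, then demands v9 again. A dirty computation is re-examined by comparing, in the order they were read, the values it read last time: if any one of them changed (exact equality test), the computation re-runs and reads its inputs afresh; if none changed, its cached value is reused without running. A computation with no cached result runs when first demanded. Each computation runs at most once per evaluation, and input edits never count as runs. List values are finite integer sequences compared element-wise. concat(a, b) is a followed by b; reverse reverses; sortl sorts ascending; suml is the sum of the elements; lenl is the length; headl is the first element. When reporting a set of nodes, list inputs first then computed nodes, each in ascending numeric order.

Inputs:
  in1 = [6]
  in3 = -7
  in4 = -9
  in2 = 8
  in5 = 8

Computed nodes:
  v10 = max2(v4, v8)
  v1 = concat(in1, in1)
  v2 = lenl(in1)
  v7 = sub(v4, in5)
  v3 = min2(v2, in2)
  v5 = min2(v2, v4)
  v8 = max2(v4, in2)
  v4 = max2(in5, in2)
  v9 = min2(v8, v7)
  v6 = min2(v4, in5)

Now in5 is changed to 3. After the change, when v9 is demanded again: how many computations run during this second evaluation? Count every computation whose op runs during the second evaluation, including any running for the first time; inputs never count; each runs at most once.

Run set: v4, v7, v9 (3 run).
The important point: at v8 every value read last time is unchanged, so the dirty flag clears without a run.

Initial pass — values computed on the first demand:
  v4 = max2(8, 8) = 8
  v7 = sub(8, 8) = 0
  v8 = max2(8, 8) = 8
  v9 = min2(8, 0) = 0

Second demand — change propagation:
  v4: re-runs because in5 8->3; new result 8 (unchanged).
  v7: re-runs because in5 8->3; new result 5.
  v8: re-examined; everything it read last time is the same (v4 unchanged, in2 unchanged) — cache 8 kept, no run.
  v9: re-runs because v7 0->5; new result 5.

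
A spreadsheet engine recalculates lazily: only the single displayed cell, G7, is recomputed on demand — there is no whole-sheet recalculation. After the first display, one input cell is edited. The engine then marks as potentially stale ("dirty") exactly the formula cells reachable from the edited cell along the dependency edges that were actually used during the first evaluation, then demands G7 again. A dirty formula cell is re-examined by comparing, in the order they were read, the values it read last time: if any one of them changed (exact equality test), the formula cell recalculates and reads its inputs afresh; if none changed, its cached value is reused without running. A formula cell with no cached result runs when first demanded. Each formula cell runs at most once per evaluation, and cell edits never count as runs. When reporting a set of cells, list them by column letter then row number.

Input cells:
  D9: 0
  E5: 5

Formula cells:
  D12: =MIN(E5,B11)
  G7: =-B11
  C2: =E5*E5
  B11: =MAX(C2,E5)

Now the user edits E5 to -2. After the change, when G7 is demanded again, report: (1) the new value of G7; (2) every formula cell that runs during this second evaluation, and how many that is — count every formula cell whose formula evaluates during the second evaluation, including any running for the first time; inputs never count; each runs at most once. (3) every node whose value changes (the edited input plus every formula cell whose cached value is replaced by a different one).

New value of G7: -4.
Formula cells that run: B11, C2, G7 — 3 in total.
Values that change: B11, C2, E5, G7.

First evaluation (everything demanded from the output):
  C2 = 5 * 5 = 25
  B11 = MAX(25, 5) = 25
  G7 = -(25) = -25

Propagation after the edit:
  C2: runs — E5 5->-2; E5 5->-2; result 4.
  B11: runs — C2 25->4; E5 5->-2; result 4.
  G7: runs — B11 25->4; result -4.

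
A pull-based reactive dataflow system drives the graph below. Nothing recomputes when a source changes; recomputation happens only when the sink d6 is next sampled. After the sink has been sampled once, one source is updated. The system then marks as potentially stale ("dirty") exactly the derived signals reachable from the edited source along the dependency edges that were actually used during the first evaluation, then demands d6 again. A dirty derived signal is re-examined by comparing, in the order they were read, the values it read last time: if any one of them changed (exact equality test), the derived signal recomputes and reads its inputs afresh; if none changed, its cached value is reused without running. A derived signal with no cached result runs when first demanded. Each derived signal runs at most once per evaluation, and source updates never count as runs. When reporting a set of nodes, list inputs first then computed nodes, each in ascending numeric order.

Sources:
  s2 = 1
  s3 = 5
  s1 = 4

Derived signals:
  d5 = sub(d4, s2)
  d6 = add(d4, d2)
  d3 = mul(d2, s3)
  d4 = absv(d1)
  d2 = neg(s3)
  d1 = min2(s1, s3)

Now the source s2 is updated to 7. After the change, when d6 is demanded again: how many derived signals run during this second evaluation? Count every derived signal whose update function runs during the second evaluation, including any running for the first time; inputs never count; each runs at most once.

Derived signals that run: none — 0 in total.
Key observation: s2 is never demanded by the output, so the edit triggers no recomputation at all.

First evaluation (everything demanded from the output):
  d1 = min2(4, 5) = 4
  d2 = neg(5) = -5
  d4 = absv(4) = 4
  d6 = add(4, -5) = -1

Propagation after the edit:
  s2 feeds no computation that the output demands — nothing is marked dirty and nothing runs.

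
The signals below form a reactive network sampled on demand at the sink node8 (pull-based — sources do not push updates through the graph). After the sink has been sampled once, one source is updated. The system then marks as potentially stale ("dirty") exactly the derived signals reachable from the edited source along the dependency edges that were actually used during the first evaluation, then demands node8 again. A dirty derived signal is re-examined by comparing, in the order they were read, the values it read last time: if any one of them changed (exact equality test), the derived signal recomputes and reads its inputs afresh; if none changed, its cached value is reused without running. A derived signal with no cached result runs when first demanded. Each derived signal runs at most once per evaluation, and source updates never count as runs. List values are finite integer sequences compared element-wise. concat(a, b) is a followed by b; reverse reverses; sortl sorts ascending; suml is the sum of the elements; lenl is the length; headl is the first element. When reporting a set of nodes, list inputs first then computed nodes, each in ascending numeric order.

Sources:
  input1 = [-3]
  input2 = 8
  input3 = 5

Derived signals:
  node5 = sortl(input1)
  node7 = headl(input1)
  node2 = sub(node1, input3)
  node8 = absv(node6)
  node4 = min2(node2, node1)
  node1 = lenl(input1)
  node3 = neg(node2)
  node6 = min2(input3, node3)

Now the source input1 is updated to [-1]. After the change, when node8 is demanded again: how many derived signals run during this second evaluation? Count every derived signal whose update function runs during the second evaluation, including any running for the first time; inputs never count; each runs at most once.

Run set: node1 (1 run).
The important point: node1 recomputes to an identical value, and the output ends up unchanged.

Initial pass — values computed on the first demand:
  node1 = lenl([-3]) = 1
  node2 = sub(1, 5) = -4
  node3 = neg(-4) = 4
  node6 = min2(5, 4) = 4
  node8 = absv(4) = 4

Second demand — change propagation:
  node1: re-runs because input1 [-3]->[-1]; new result 1 (unchanged).
  node2: re-examined; everything it read last time is the same (node1 unchanged, input3 unchanged) — cache -4 kept, no run.
  node3: re-examined; everything it read last time is the same (node2 unchanged) — cache 4 kept, no run.
  node6: re-examined; everything it read last time is the same (input3 unchanged, node3 unchanged) — cache 4 kept, no run.
  node8: re-examined; everything it read last time is the same (node6 unchanged) — cache 4 kept, no run.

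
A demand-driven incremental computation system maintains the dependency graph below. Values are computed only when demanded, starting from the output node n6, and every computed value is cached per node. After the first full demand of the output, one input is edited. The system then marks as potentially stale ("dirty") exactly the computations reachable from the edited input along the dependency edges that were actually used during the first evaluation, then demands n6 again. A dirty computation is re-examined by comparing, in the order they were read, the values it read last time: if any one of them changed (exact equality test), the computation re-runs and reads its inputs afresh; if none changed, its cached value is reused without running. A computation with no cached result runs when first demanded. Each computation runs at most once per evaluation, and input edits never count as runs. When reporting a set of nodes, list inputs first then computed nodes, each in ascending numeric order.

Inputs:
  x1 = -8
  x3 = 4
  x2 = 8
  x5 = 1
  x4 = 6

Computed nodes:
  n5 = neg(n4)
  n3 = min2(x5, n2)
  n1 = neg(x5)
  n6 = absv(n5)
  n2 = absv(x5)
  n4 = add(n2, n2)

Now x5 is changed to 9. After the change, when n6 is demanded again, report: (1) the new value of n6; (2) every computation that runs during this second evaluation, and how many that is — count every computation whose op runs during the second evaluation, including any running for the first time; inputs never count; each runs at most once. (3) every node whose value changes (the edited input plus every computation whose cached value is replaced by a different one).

New value of n6: 18.
Computations that run: n2, n4, n5, n6 — 4 in total.
Values that change: x5, n2, n4, n5, n6.

First evaluation (everything demanded from the output):
  n2 = absv(1) = 1
  n4 = add(1, 1) = 2
  n5 = neg(2) = -2
  n6 = absv(-2) = 2

Propagation after the edit:
  n2: runs — x5 1->9; result 9.
  n4: runs — n2 1->9; n2 1->9; result 18.
  n5: runs — n4 2->18; result -18.
  n6: runs — n5 -2->-18; result 18.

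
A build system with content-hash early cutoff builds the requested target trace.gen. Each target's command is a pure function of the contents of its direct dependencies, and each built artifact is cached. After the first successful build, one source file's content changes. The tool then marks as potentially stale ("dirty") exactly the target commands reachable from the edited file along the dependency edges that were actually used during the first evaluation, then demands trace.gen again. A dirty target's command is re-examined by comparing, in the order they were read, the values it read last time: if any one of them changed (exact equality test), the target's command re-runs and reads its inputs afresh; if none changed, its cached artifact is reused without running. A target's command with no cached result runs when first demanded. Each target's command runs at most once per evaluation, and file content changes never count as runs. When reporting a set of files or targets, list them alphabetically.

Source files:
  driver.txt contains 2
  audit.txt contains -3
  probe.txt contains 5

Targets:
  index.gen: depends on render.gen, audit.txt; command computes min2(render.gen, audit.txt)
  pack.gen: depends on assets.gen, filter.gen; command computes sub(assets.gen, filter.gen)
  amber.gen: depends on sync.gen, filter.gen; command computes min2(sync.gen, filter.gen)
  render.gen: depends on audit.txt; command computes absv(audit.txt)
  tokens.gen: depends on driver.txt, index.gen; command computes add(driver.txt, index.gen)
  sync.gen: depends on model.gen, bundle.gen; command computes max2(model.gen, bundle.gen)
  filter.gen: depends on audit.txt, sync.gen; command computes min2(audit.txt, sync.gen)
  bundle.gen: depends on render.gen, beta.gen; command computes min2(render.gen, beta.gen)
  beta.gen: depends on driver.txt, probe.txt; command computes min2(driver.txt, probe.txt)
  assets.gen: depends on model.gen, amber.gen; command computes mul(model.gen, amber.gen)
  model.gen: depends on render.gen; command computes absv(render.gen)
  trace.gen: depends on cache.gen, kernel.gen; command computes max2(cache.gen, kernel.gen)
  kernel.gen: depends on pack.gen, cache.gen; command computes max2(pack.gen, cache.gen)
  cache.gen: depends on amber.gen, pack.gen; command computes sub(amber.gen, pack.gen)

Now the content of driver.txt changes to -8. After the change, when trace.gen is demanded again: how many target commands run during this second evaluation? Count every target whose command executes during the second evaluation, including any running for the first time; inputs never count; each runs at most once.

First evaluation (everything demanded from the output):
  beta.gen = min2(2, 5) = 2
  render.gen = absv(-3) = 3
  bundle.gen = min2(3, 2) = 2
  model.gen = absv(3) = 3
  sync.gen = max2(3, 2) = 3
  filter.gen = min2(-3, 3) = -3
  amber.gen = min2(3, -3) = -3
  assets.gen = mul(3, -3) = -9
  pack.gen = sub(-9, -3) = -6
  cache.gen = sub(-3, -6) = 3
  kernel.gen = max2(-6, 3) = 3
  trace.gen = max2(3, 3) = 3

Propagation after the edit:
  beta.gen: runs — driver.txt 2->-8; result -8.
  bundle.gen: runs — beta.gen 2->-8; result -8.
  sync.gen: runs — bundle.gen 2->-8; result 3 (same value as before).
  filter.gen: checked — values it read are unchanged (audit.txt unchanged, sync.gen unchanged); reused cached -3 without running.
  amber.gen: checked — values it read are unchanged (sync.gen unchanged, filter.gen unchanged); reused cached -3 without running.
  assets.gen: checked — values it read are unchanged (model.gen unchanged, amber.gen unchanged); reused cached -9 without running.
  pack.gen: checked — values it read are unchanged (assets.gen unchanged, filter.gen unchanged); reused cached -6 without running.
  cache.gen: checked — values it read are unchanged (amber.gen unchanged, pack.gen unchanged); reused cached 3 without running.
  kernel.gen: checked — values it read are unchanged (pack.gen unchanged, cache.gen unchanged); reused cached 3 without running.
  trace.gen: checked — values it read are unchanged (cache.gen unchanged, kernel.gen unchanged); reused cached 3 without running.

Key observation: the change is absorbed at sync.gen — it re-runs but produces the same value, and the output's value is unchanged.

Target commands that run: beta.gen, bundle.gen, sync.gen — 3 in total.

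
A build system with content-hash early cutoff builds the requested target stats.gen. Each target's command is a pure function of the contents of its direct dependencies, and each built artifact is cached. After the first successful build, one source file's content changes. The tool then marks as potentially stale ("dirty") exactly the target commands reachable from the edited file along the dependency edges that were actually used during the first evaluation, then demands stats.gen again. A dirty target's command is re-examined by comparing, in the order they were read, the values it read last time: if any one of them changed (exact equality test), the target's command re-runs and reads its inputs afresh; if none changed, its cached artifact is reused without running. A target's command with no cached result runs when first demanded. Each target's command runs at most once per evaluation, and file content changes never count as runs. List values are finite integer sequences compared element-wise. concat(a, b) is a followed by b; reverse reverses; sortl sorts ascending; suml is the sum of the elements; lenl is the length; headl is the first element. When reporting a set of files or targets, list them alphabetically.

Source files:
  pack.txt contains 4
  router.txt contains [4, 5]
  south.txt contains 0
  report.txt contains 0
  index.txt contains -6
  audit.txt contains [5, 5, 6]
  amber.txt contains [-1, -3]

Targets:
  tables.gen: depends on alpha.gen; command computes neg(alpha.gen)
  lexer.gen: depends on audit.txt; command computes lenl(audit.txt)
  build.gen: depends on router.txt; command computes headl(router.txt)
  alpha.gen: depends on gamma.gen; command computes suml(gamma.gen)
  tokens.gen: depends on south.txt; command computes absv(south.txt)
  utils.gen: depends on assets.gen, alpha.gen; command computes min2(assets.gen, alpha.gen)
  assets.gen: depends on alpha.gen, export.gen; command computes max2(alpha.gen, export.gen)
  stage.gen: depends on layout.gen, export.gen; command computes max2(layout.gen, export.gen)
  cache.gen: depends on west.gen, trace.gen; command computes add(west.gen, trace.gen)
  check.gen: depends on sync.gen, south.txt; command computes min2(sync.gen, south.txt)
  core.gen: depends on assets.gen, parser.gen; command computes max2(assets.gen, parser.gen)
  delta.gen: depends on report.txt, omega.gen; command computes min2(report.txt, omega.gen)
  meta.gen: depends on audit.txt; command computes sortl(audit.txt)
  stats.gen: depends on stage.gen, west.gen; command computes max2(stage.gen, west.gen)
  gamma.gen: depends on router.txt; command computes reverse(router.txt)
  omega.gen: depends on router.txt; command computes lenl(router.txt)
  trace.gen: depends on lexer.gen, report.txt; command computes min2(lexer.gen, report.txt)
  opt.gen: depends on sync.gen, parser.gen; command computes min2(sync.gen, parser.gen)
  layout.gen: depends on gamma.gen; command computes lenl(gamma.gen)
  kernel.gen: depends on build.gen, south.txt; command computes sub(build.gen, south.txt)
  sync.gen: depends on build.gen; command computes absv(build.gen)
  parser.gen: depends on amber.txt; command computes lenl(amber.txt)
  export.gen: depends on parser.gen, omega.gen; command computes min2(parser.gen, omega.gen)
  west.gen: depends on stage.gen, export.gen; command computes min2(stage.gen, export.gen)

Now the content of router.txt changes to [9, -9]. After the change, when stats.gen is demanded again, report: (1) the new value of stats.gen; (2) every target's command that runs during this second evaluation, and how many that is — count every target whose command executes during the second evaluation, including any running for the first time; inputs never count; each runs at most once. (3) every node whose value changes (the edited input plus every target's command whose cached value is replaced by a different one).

First evaluation (everything demanded from the output):
  gamma.gen = reverse([4, 5]) = [5, 4]
  layout.gen = lenl([5, 4]) = 2
  omega.gen = lenl([4, 5]) = 2
  parser.gen = lenl([-1, -3]) = 2
  export.gen = min2(2, 2) = 2
  stage.gen = max2(2, 2) = 2
  west.gen = min2(2, 2) = 2
  stats.gen = max2(2, 2) = 2

Propagation after the edit:
  gamma.gen: runs — router.txt [4, 5]->[9, -9]; result [-9, 9].
  layout.gen: runs — gamma.gen [5, 4]->[-9, 9]; result 2 (same value as before).
  omega.gen: runs — router.txt [4, 5]->[9, -9]; result 2 (same value as before).
  export.gen: checked — values it read are unchanged (parser.gen unchanged, omega.gen unchanged); reused cached 2 without running.
  stage.gen: checked — values it read are unchanged (layout.gen unchanged, export.gen unchanged); reused cached 2 without running.
  west.gen: checked — values it read are unchanged (stage.gen unchanged, export.gen unchanged); reused cached 2 without running.
  stats.gen: checked — values it read are unchanged (stage.gen unchanged, west.gen unchanged); reused cached 2 without running.

Key observation: the cutoff stops propagation at export.gen — its inputs' values are unchanged, so it reuses its cache.

New value of stats.gen: 2.
Target commands that run: gamma.gen, layout.gen, omega.gen — 3 in total.
Values that change: gamma.gen, router.txt.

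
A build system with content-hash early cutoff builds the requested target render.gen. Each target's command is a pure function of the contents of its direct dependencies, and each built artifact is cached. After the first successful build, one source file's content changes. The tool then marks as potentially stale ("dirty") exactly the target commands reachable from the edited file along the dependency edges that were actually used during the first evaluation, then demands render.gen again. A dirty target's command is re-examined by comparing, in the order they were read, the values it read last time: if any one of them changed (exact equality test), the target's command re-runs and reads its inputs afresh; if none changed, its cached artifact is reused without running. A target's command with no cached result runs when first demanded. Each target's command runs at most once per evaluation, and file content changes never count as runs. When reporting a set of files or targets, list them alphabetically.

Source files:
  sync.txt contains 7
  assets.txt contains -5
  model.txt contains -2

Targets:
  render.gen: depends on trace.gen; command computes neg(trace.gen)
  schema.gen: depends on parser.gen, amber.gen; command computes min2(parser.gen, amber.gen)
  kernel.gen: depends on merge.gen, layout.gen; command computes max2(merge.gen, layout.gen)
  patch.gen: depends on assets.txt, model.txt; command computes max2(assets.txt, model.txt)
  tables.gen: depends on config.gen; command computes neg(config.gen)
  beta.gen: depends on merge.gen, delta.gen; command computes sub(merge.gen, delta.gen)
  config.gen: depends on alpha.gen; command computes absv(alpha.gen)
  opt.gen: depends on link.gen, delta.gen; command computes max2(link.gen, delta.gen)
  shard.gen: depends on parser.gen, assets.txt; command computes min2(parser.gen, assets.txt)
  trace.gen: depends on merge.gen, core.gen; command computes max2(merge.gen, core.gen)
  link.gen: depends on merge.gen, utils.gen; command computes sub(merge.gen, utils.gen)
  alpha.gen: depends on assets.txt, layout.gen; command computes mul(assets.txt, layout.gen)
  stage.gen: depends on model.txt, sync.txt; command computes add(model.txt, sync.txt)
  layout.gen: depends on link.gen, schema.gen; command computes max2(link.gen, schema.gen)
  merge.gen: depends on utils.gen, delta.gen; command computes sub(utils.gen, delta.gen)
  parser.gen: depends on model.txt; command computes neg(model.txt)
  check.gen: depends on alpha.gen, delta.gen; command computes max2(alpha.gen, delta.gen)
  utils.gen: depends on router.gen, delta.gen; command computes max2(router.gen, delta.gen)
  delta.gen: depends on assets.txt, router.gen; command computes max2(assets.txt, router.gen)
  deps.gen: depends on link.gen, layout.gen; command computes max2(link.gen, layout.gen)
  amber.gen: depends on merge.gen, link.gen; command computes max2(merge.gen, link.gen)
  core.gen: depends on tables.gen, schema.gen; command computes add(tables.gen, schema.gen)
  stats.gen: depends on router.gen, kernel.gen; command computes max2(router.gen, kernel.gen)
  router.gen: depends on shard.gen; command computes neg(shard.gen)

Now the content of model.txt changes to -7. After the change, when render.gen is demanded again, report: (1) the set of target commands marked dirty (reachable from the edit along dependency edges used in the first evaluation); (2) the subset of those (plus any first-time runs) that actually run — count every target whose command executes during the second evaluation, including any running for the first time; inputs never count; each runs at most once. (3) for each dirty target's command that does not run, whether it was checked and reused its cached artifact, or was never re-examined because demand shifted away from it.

Marked dirty: alpha.gen, amber.gen, config.gen, core.gen, delta.gen, layout.gen, link.gen, merge.gen, parser.gen, render.gen, router.gen, schema.gen, shard.gen, tables.gen, trace.gen, utils.gen.
Target commands that run: parser.gen, schema.gen, shard.gen — 3 in total.
Checked but reused from cache: alpha.gen, amber.gen, config.gen, core.gen, delta.gen, layout.gen, link.gen, merge.gen, render.gen, router.gen, tables.gen, trace.gen, utils.gen.
Key observation: the cutoff stops propagation at router.gen — its inputs' values are unchanged, so it reuses its cache.

First evaluation (everything demanded from the output):
  parser.gen = neg(-2) = 2
  shard.gen = min2(2, -5) = -5
  router.gen = neg(-5) = 5
  delta.gen = max2(-5, 5) = 5
  utils.gen = max2(5, 5) = 5
  merge.gen = sub(5, 5) = 0
  link.gen = sub(0, 5) = -5
  amber.gen = max2(0, -5) = 0
  schema.gen = min2(2, 0) = 0
  layout.gen = max2(-5, 0) = 0
  alpha.gen = mul(-5, 0) = 0
  config.gen = absv(0) = 0
  tables.gen = neg(0) = 0
  core.gen = add(0, 0) = 0
  trace.gen = max2(0, 0) = 0
  render.gen = neg(0) = 0

Propagation after the edit:
  parser.gen: runs — model.txt -2->-7; result 7.
  shard.gen: runs — parser.gen 2->7; result -5 (same value as before).
  router.gen: checked — values it read are unchanged (shard.gen unchanged); reused cached 5 without running.
  delta.gen: checked — values it read are unchanged (assets.txt unchanged, router.gen unchanged); reused cached 5 without running.
  utils.gen: checked — values it read are unchanged (router.gen unchanged, delta.gen unchanged); reused cached 5 without running.
  merge.gen: checked — values it read are unchanged (utils.gen unchanged, delta.gen unchanged); reused cached 0 without running.
  link.gen: checked — values it read are unchanged (merge.gen unchanged, utils.gen unchanged); reused cached -5 without running.
  amber.gen: checked — values it read are unchanged (merge.gen unchanged, link.gen unchanged); reused cached 0 without running.
  schema.gen: runs — parser.gen 2->7; result 0 (same value as before).
  layout.gen: checked — values it read are unchanged (link.gen unchanged, schema.gen unchanged); reused cached 0 without running.
  alpha.gen: checked — values it read are unchanged (assets.txt unchanged, layout.gen unchanged); reused cached 0 without running.
  config.gen: checked — values it read are unchanged (alpha.gen unchanged); reused cached 0 without running.
  tables.gen: checked — values it read are unchanged (config.gen unchanged); reused cached 0 without running.
  core.gen: checked — values it read are unchanged (tables.gen unchanged, schema.gen unchanged); reused cached 0 without running.
  trace.gen: checked — values it read are unchanged (merge.gen unchanged, core.gen unchanged); reused cached 0 without running.
  render.gen: checked — values it read are unchanged (trace.gen unchanged); reused cached 0 without running.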